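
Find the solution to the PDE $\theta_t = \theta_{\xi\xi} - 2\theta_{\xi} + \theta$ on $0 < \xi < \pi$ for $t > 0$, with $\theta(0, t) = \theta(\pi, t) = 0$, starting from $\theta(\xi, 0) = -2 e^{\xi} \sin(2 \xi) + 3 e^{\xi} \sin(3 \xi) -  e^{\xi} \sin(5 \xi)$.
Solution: Substitute $\theta = e^{\xi}u$, i.e. $u = e^{-\xi}\theta$.
By the product rule, $\theta_{\xi} = e^{\xi}(u_{\xi} + u)$, $\theta_{\xi\xi} = e^{\xi}(u_{\xi\xi} + 2u_{\xi} + u)$, $\theta_t = e^{\xi}u_t$.
Substituting into the PDE and dividing by $e^{\xi}$: $u_t = (u_{\xi\xi} + 2u_{\xi} + u) - 2(u_{\xi} + u) + u$.
The lower-order terms cancel, leaving the standard heat equation $u_t = u_{\xi\xi}$.
Initial data for $u$: $u(\xi,0) = e^{-\xi}\theta(\xi,0) = -2 \sin(2 \xi) + 3 \sin(3 \xi) - \sin(5 \xi)$. The boundary conditions carry over: $u(0,t) = u(\pi,t) = 0$.
Solve for $u$:
  Using separation of variables $u = X(\xi)G(t)$:
  Eigenfunctions: $\sin(n\xi)$, $n = 1, 2, 3, \ldots$
  General solution: $u(\xi, t) = \sum c_n \sin(n\xi) e^{-n^2 t}$
  Matching $u(\xi,0) = -2 \sin(2 \xi) + 3 \sin(3 \xi) - \sin(5 \xi)$ term by term: $c_2=-2, c_3=3, c_5=-1$.
Hence $u(\xi,t) = -2 e^{-4 t} \sin(2 \xi) + 3 e^{-9 t} \sin(3 \xi) - e^{-25 t} \sin(5 \xi)$.
Transform back: $\theta(\xi,t) = e^{\xi}u(\xi,t)$.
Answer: $\theta(\xi, t) = -2 e^{\xi} e^{-4 t} \sin(2 \xi) + 3 e^{\xi} e^{-9 t} \sin(3 \xi) -  e^{\xi} e^{-25 t} \sin(5 \xi)$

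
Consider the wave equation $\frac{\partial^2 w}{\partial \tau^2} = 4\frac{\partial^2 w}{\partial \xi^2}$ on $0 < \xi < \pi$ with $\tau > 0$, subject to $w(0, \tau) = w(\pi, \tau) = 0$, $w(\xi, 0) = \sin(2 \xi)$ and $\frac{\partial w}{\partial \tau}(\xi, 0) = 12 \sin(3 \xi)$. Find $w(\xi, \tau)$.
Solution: Using separation of variables $w = X(\xi)T(\tau)$:
Eigenfunctions: $\sin(n\xi)$, $n = 1, 2, 3, \ldots$
General solution: $w(\xi, \tau) = \sum [A_n \cos(2n \tau) + B_n \sin(2n \tau)] \sin(n\xi)$
From $w(\xi,0) = \sin(2 \xi)$: $A_2=1$. From $w_{\tau}(\xi,0) = 12 \sin(3 \xi)$, using $w_{\tau}(\xi,0) = \sum \omega_n B_n \sin(n\xi)$ with $\omega_n = 2n$: $B_3 = 12/6 = 2$.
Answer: $w(\xi, \tau) = 2 \sin(6 \tau) \sin(3 \xi) + \sin(2 \xi) \cos(4 \tau)$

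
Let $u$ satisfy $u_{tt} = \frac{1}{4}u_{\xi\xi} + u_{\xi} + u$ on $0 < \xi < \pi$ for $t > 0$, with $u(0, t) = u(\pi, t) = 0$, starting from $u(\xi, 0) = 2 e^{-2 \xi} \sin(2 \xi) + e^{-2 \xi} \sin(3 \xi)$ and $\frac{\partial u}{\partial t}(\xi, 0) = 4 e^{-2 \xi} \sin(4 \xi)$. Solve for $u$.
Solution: Substitute $u = e^{-2\xi}w$.
Then $u_{\xi} = e^{-2\xi}(w_{\xi} - 2w)$, $u_{\xi\xi} = e^{-2\xi}(w_{\xi\xi} - 4w_{\xi} + 4w)$, $u_{tt} = e^{-2\xi}w_{tt}$; substituting and dividing by $e^{-2\xi}$, the lower-order terms cancel: $w_{tt} = \frac{1}{4}w_{\xi\xi}$ (standard wave equation).
Data for $w$: $w(\xi,0) = e^{2\xi}u(\xi,0) = 2 \sin(2 \xi) + \sin(3 \xi)$; $w_t(\xi,0) = e^{2\xi}u_t(\xi,0) = 4 \sin(4 \xi)$. The boundary conditions carry over: $w(0,t) = w(\pi,t) = 0$.
Separating variables: $w = \sum [A_n \cos(\omega_n t) + B_n \sin(\omega_n t)] \sin(n\xi)$, $\omega_n = n/2$. From ICs ($B_n$ = velocity coefficient / $\omega_n$): $A_2=2, A_3=1, B_4=2$.
So $w(\xi,t) = 2 \sin(2 t) \sin(4 \xi) + 2 \sin(2 \xi) \cos(t) + \sin(3 \xi) \cos(3 t/2)$, and $u(\xi,t) = e^{-2\xi}w(\xi,t)$.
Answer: $u(\xi, t) = 2 e^{-2 \xi} \sin(2 \xi) \cos(t) + e^{-2 \xi} \sin(3 \xi) \cos(3 t/2) + 2 e^{-2 \xi} \sin(4 \xi) \sin(2 t)$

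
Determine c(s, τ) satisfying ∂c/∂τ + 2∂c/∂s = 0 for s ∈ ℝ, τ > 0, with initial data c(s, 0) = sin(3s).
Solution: By characteristics (ds/dτ = 2), c(s,τ) = f(s - 2τ) with f = c(·, 0).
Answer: c(s, τ) = sin(3s - 6τ)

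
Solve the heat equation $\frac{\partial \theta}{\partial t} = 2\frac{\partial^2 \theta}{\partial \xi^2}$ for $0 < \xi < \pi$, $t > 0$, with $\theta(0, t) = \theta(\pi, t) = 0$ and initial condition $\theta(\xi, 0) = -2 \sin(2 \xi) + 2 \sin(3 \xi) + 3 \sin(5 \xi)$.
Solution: Using separation of variables $\theta = X(\xi)G(t)$:
Eigenfunctions: $\sin(n\xi)$, $n = 1, 2, 3, \ldots$
General solution: $\theta(\xi, t) = \sum c_n \sin(n\xi) e^{-2n^2 t}$
Matching $\theta(\xi,0) = -2 \sin(2 \xi) + 2 \sin(3 \xi) + 3 \sin(5 \xi)$ term by term: $c_2=-2, c_3=2, c_5=3$.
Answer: $\theta(\xi, t) = -2 e^{-8 t} \sin(2 \xi) + 2 e^{-18 t} \sin(3 \xi) + 3 e^{-50 t} \sin(5 \xi)$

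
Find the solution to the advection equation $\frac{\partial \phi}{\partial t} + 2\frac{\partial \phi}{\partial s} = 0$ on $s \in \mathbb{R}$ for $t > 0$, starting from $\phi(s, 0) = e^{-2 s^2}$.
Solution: By method of characteristics (waves move right with speed 2):
Along characteristics $s - 2t =$ const, $\phi$ is constant, so $\phi(s,t) = f(s - 2t)$ with $f = \phi( \cdot , 0)$.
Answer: $\phi(s, t) = e^{-2 (s - 2 t)^2}$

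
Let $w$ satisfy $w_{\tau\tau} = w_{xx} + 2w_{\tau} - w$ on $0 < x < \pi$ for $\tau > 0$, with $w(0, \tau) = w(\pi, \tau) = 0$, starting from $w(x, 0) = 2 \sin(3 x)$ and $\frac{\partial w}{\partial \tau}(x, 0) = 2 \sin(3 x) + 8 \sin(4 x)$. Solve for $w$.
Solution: Substitute $w = e^{\tau}u$, i.e. $u = e^{-\tau}w$.
By the product rule, $w_{\tau} = e^{\tau}(u_{\tau} + u)$, $w_{\tau\tau} = e^{\tau}(u_{\tau\tau} + 2u_{\tau} + u)$, $w_{xx} = e^{\tau}u_{xx}$.
Substituting into the PDE and dividing by $e^{\tau}$: $u_{\tau\tau} + 2u_{\tau} + u = u_{xx} + 2(u_{\tau} + u) - u$.
The lower-order terms cancel, leaving the standard wave equation $u_{\tau\tau} = u_{xx}$.
Initial data for $u$: $u(x,0) = w(x,0) = 2 \sin(3 x)$; $u_{\tau}(x,0) = w_{\tau}(x,0) - w(x,0) = 8 \sin(4 x)$. The boundary conditions carry over: $u(0,\tau) = u(\pi,\tau) = 0$.
Solve for $u$:
  Using separation of variables $u = X(x)T(\tau)$:
  Eigenfunctions: $\sin(nx)$, $n = 1, 2, 3, \ldots$
  General solution: $u(x, \tau) = \sum [A_n \cos(n \tau) + B_n \sin(n \tau)] \sin(nx)$
  From $u(x,0) = 2 \sin(3 x)$: $A_3=2$. From $u_{\tau}(x,0) = 8 \sin(4 x)$, using $u_{\tau}(x,0) = \sum \omega_n B_n \sin(nx)$ with $\omega_n = n$: $B_4 = 8/4 = 2$.
Hence $u(x,\tau) = 2 \sin(3 x) \cos(3 \tau) + 2 \sin(4 x) \sin(4 \tau)$.
Transform back: $w(x,\tau) = e^{\tau}u(x,\tau)$.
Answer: $w(x, \tau) = 2 e^{\tau} \sin(4 \tau) \sin(4 x) + 2 e^{\tau} \sin(3 x) \cos(3 \tau)$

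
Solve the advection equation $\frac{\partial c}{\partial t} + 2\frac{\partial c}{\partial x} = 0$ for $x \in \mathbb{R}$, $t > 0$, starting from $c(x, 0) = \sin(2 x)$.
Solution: By characteristics ($dx/dt = 2$), $c(x,t) = f(x - 2t)$ with $f = c( \cdot , 0)$.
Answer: $c(x, t) = - \sin(4 t - 2 x)$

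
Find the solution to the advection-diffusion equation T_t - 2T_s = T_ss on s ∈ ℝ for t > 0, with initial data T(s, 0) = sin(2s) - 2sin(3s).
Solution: Moving frame: η = s + 2t, σ = t, T = u(η,σ), so T_t = u_σ + 2u_η and T_ss = u_ηη.
Hence T_t - 2T_s = u_σ and the PDE becomes the heat equation u_σ = u_ηη on η ∈ ℝ.
Initial data: u(η,0) = T(η,0) = sin(2η) - 2sin(3η). Each mode sin(nη) decays as exp(-n²σ) on ℝ, so u(η,σ) = Σ c_n exp(-n²σ) sin(nη) with c_2=1, c_3=-2: u(η,σ) = exp(-4σ)sin(2η) - 2exp(-9σ)sin(3η).
Substituting back: T(s,t) = u(s + 2t, t).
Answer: T(s, t) = exp(-4t)sin(2s + 4t) - 2exp(-9t)sin(3s + 6t)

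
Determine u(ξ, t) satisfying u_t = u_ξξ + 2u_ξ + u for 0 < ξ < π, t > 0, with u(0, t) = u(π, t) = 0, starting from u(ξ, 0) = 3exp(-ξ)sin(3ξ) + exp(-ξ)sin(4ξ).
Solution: Substitute u = exp(-ξ)w, i.e. w = exp(ξ)u.
By the product rule, u_ξ = exp(-ξ)(w_ξ - w), u_ξξ = exp(-ξ)(w_ξξ - 2w_ξ + w), u_t = exp(-ξ)w_t.
Substituting into the PDE and dividing by exp(-ξ): w_t = (w_ξξ - 2w_ξ + w) + 2(w_ξ - w) + w.
The lower-order terms cancel, leaving the standard heat equation w_t = w_ξξ.
Initial data for w: w(ξ,0) = exp(ξ)u(ξ,0) = 3sin(3ξ) + sin(4ξ). The boundary conditions carry over: w(0,t) = w(π,t) = 0.
Solve for w:
  Using separation of variables w = X(ξ)T(t):
  Eigenfunctions: sin(nξ), n = 1, 2, 3, ...
  General solution: w(ξ, t) = Σ c_n sin(nξ) exp(-n² t)
  Matching w(ξ,0) = 3sin(3ξ) + sin(4ξ) term by term: c_3=3, c_4=1.
Hence w(ξ,t) = 3exp(-9t)sin(3ξ) + exp(-16t)sin(4ξ).
Transform back: u(ξ,t) = exp(-ξ)w(ξ,t).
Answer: u(ξ, t) = 3exp(-9t)exp(-ξ)sin(3ξ) + exp(-16t)exp(-ξ)sin(4ξ)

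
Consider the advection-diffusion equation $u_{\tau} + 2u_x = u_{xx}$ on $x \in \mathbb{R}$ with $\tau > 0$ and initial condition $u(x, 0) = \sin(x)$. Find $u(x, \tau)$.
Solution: Change to a moving frame: let $\eta = x - 2\tau$, $\sigma = \tau$ and write $u(x,\tau) = w(\eta,\sigma)$.
By the chain rule $u_{\tau} = w_{\sigma} - 2w_{\eta}$, $u_x = w_{\eta}$, $u_{xx} = w_{\eta\eta}$.
Then $u_{\tau} + 2u_x = w_{\sigma}$: the advection term cancels and the PDE becomes the heat equation $w_{\sigma} = w_{\eta\eta}$ on $\eta \in \mathbb{R}$.
Initial data: $w(\eta,0) = u(\eta,0) = \sin(\eta)$.
On $\eta \in \mathbb{R}$ each mode satisfies $(\sin(n\eta))'' = -n^2 \sin(n\eta)$, so $e^{-n^2\sigma} \sin(n\eta)$ solves the heat equation; by superposition $w(\eta,\sigma) = \sum c_n e^{-n^2\sigma} \sin(n\eta)$.
Reading off the coefficients: $c_1=1$, so $w(\eta,\sigma) = e^{-\sigma} \sin(\eta)$.
Substituting back $\eta = x - 2\tau$, $\sigma = \tau$: $u(x,\tau) = w(x - 2\tau, \tau)$.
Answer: $u(x, \tau) = - e^{-\tau} \sin(2 \tau - x)$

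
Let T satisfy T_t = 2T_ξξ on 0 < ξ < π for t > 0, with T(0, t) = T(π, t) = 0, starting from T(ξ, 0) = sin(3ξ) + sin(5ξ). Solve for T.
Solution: Separating variables: T = Σ c_n exp(-2n²t) sin(nξ). From T(ξ,0) = sin(3ξ) + sin(5ξ): c_3=1, c_5=1.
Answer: T(ξ, t) = exp(-18t)sin(3ξ) + exp(-50t)sin(5ξ)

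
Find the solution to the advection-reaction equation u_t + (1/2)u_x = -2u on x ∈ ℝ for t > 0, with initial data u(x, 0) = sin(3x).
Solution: Substitute u = exp(-2t)w.
Then u_t = exp(-2t)(w_t - 2w), u_x = exp(-2t)w_x; substituting and dividing by exp(-2t), the lower-order terms cancel: w_t + (1/2)w_x = 0 (standard advection equation).
Data for w: w(x,0) = u(x,0) = sin(3x).
By characteristics (dx/dt = 1/2), w(x,t) = f(x - (1/2)t) with f = w(·, 0).
So w(x,t) = -sin(3t/2 - 3x), and u(x,t) = exp(-2t)w(x,t).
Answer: u(x, t) = -exp(-2t)sin(3t/2 - 3x)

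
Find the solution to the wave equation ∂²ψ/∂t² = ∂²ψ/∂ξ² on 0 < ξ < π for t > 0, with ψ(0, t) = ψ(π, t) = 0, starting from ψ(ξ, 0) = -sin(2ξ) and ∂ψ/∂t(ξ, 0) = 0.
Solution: Separating variables: ψ = Σ [A_n cos(ω_n t) + B_n sin(ω_n t)] sin(nξ), ω_n = n. From ICs: A_2=-1.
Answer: ψ(ξ, t) = -sin(2ξ)cos(2t)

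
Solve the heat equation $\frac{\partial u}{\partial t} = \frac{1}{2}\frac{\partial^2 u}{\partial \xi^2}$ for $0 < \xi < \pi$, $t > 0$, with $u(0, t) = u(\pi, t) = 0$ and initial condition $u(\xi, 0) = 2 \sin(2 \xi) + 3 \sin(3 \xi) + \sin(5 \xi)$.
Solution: Using separation of variables $u = X(\xi)T(t)$:
Eigenfunctions: $\sin(n\xi)$, $n = 1, 2, 3, \ldots$
General solution: $u(\xi, t) = \sum c_n \sin(n\xi) e^{-n^2 t/2}$
Matching $u(\xi,0) = 2 \sin(2 \xi) + 3 \sin(3 \xi) + \sin(5 \xi)$ term by term: $c_2=2, c_3=3, c_5=1$.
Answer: $u(\xi, t) = 2 e^{-2 t} \sin(2 \xi) + 3 e^{-9 t/2} \sin(3 \xi) + e^{-25 t/2} \sin(5 \xi)$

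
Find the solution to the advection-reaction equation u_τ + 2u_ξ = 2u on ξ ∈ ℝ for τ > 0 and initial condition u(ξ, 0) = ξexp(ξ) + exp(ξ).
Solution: Substitute u = exp(ξ)w.
Then u_ξ = exp(ξ)(w_ξ + w), u_τ = exp(ξ)w_τ; substituting and dividing by exp(ξ), the lower-order terms cancel: w_τ + 2w_ξ = 0 (standard advection equation).
Data for w: w(ξ,0) = exp(-ξ)u(ξ,0) = ξ + 1.
By characteristics (dξ/dτ = 2), w(ξ,τ) = f(ξ - 2τ) with f = w(·, 0).
So w(ξ,τ) = ξ - 2τ + 1, and u(ξ,τ) = exp(ξ)w(ξ,τ).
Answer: u(ξ, τ) = ξexp(ξ) - 2τexp(ξ) + exp(ξ)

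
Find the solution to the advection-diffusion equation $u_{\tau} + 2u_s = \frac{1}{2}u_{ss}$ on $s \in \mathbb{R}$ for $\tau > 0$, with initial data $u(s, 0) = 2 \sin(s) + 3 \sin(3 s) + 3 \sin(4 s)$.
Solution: Change to a moving frame: let $\eta = s - 2\tau$, $\sigma = \tau$ and write $u(s,\tau) = w(\eta,\sigma)$.
By the chain rule $u_{\tau} = w_{\sigma} - 2w_{\eta}$, $u_s = w_{\eta}$, $u_{ss} = w_{\eta\eta}$.
Then $u_{\tau} + 2u_s = w_{\sigma}$: the advection term cancels and the PDE becomes the heat equation $w_{\sigma} = \frac{1}{2}w_{\eta\eta}$ on $\eta \in \mathbb{R}$.
Initial data: $w(\eta,0) = u(\eta,0) = 2 \sin(\eta) + 3 \sin(3 \eta) + 3 \sin(4 \eta)$.
On $\eta \in \mathbb{R}$ each mode satisfies $(\sin(n\eta))'' = -n^2 \sin(n\eta)$, so $e^{-n^2\sigma/2} \sin(n\eta)$ solves the heat equation; by superposition $w(\eta,\sigma) = \sum c_n e^{-n^2\sigma/2} \sin(n\eta)$.
Reading off the coefficients: $c_1=2, c_3=3, c_4=3$, so $w(\eta,\sigma) = 3 e^{-8 \sigma} \sin(4 \eta) + 2 e^{-\sigma/2} \sin(\eta) + 3 e^{-9 \sigma/2} \sin(3 \eta)$.
Substituting back $\eta = s - 2\tau$, $\sigma = \tau$: $u(s,\tau) = w(s - 2\tau, \tau)$.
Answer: $u(s, \tau) = -3 e^{-8 \tau} \sin(8 \tau - 4 s) - 2 e^{-\tau/2} \sin(2 \tau - s) - 3 e^{-9 \tau/2} \sin(6 \tau - 3 s)$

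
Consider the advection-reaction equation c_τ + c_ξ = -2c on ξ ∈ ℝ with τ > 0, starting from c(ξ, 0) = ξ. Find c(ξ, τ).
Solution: Substitute c = exp(-2τ)u.
Then c_τ = exp(-2τ)(u_τ - 2u), c_ξ = exp(-2τ)u_ξ; substituting and dividing by exp(-2τ), the lower-order terms cancel: u_τ + u_ξ = 0 (standard advection equation).
Data for u: u(ξ,0) = c(ξ,0) = ξ.
By characteristics (dξ/dτ = 1), u(ξ,τ) = f(ξ - τ) with f = u(·, 0).
So u(ξ,τ) = ξ - τ, and c(ξ,τ) = exp(-2τ)u(ξ,τ).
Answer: c(ξ, τ) = ξexp(-2τ) - τexp(-2τ)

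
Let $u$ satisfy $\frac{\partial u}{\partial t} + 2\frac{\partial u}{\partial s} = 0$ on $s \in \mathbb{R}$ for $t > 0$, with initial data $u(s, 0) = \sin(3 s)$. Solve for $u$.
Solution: By method of characteristics (waves move right with speed 2):
Along characteristics $s - 2t =$ const, $u$ is constant, so $u(s,t) = f(s - 2t)$ with $f = u( \cdot , 0)$.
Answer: $u(s, t) = \sin(3 s - 6 t)$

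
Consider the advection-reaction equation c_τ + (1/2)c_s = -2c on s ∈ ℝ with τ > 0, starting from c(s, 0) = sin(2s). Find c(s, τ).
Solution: Substitute c = exp(-2τ)u, i.e. u = exp(2τ)c.
By the product rule, c_τ = exp(-2τ)(u_τ - 2u), c_s = exp(-2τ)u_s.
Substituting into the PDE and dividing by exp(-2τ): u_τ - 2u + (1/2)u_s = -2u.
The lower-order terms cancel, leaving the standard advection equation u_τ + (1/2)u_s = 0.
Initial data for u: u(s,0) = c(s,0) = sin(2s).
Solve for u:
  By method of characteristics (waves move right with speed 1/2):
  Along characteristics s - (1/2)τ = const, u is constant, so u(s,τ) = f(s - (1/2)τ) with f = u(·, 0).
Hence u(s,τ) = sin(2s - τ).
Transform back: c(s,τ) = exp(-2τ)u(s,τ).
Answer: c(s, τ) = exp(-2τ)sin(2s - τ)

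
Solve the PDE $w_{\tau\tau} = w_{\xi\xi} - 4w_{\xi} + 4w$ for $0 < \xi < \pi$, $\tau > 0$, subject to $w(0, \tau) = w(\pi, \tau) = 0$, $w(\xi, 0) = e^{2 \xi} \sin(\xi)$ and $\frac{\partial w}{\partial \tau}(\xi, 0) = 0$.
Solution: Substitute $w = e^{2\xi}u$, i.e. $u = e^{-2\xi}w$.
By the product rule, $w_{\xi} = e^{2\xi}(u_{\xi} + 2u)$, $w_{\xi\xi} = e^{2\xi}(u_{\xi\xi} + 4u_{\xi} + 4u)$, $w_{\tau\tau} = e^{2\xi}u_{\tau\tau}$.
Substituting into the PDE and dividing by $e^{2\xi}$: $u_{\tau\tau} = (u_{\xi\xi} + 4u_{\xi} + 4u) - 4(u_{\xi} + 2u) + 4u$.
The lower-order terms cancel, leaving the standard wave equation $u_{\tau\tau} = u_{\xi\xi}$.
Initial data for $u$: $u(\xi,0) = e^{-2\xi}w(\xi,0) = \sin(\xi)$; $u_{\tau}(\xi,0) = e^{-2\xi}w_{\tau}(\xi,0) = 0$. The boundary conditions carry over: $u(0,\tau) = u(\pi,\tau) = 0$.
Solve for $u$:
  Using separation of variables $u = X(\xi)T(\tau)$:
  Eigenfunctions: $\sin(n\xi)$, $n = 1, 2, 3, \ldots$
  General solution: $u(\xi, \tau) = \sum [A_n \cos(n \tau) + B_n \sin(n \tau)] \sin(n\xi)$
  From $u(\xi,0) = \sin(\xi)$: $A_1=1$. From $u_{\tau}(\xi,0) = 0$: all $B_n = 0$.
Hence $u(\xi,\tau) = \sin(\xi) \cos(\tau)$.
Transform back: $w(\xi,\tau) = e^{2\xi}u(\xi,\tau)$.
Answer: $w(\xi, \tau) = e^{2 \xi} \sin(\xi) \cos(\tau)$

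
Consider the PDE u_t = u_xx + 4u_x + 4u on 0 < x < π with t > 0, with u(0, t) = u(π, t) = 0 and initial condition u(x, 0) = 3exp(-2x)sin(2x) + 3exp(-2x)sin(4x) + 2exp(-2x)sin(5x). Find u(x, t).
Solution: Substitute u = exp(-2x)w, i.e. w = exp(2x)u.
By the product rule, u_x = exp(-2x)(w_x - 2w), u_xx = exp(-2x)(w_xx - 4w_x + 4w), u_t = exp(-2x)w_t.
Substituting into the PDE and dividing by exp(-2x): w_t = (w_xx - 4w_x + 4w) + 4(w_x - 2w) + 4w.
The lower-order terms cancel, leaving the standard heat equation w_t = w_xx.
Initial data for w: w(x,0) = exp(2x)u(x,0) = 3sin(2x) + 3sin(4x) + 2sin(5x). The boundary conditions carry over: w(0,t) = w(π,t) = 0.
Solve for w:
  Using separation of variables w = X(x)T(t):
  Eigenfunctions: sin(nx), n = 1, 2, 3, ...
  General solution: w(x, t) = Σ c_n sin(nx) exp(-n² t)
  Matching w(x,0) = 3sin(2x) + 3sin(4x) + 2sin(5x) term by term: c_2=3, c_4=3, c_5=2.
Hence w(x,t) = 3exp(-4t)sin(2x) + 3exp(-16t)sin(4x) + 2exp(-25t)sin(5x).
Transform back: u(x,t) = exp(-2x)w(x,t).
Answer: u(x, t) = 3exp(-4t)exp(-2x)sin(2x) + 3exp(-16t)exp(-2x)sin(4x) + 2exp(-25t)exp(-2x)sin(5x)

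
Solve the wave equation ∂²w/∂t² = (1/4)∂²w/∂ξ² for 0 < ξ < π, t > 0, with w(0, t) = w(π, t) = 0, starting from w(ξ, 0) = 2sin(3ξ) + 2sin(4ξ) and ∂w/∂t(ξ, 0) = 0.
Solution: Using separation of variables w = X(ξ)T(t):
Eigenfunctions: sin(nξ), n = 1, 2, 3, ...
General solution: w(ξ, t) = Σ [A_n cos(n t/2) + B_n sin(n t/2)] sin(nξ)
From w(ξ,0) = 2sin(3ξ) + 2sin(4ξ): A_3=2, A_4=2. From w_t(ξ,0) = 0: all B_n = 0.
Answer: w(ξ, t) = 2sin(3ξ)cos(3t/2) + 2sin(4ξ)cos(2t)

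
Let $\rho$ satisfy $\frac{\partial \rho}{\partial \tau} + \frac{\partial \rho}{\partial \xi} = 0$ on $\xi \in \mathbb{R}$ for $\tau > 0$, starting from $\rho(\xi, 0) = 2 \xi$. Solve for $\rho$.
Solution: By characteristics ($d\xi/d\tau = 1$), $\rho(\xi,\tau) = f(\xi - \tau)$ with $f = \rho( \cdot , 0)$.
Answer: $\rho(\xi, \tau) = -2 \tau + 2 \xi$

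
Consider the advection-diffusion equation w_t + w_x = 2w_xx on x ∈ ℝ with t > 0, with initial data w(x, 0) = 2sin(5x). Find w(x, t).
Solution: Change to a moving frame: let η = x - t, σ = t and write w(x,t) = u(η,σ).
By the chain rule w_t = u_σ - u_η, w_x = u_η, w_xx = u_ηη.
Then w_t + w_x = u_σ: the advection term cancels and the PDE becomes the heat equation u_σ = 2u_ηη on η ∈ ℝ.
Initial data: u(η,0) = w(η,0) = 2sin(5η).
On η ∈ ℝ each mode satisfies (sin(nη))″ = -n² sin(nη), so exp(-2n²σ) sin(nη) solves the heat equation; by superposition u(η,σ) = Σ c_n exp(-2n²σ) sin(nη).
Reading off the coefficients: c_5=2, so u(η,σ) = 2exp(-50σ)sin(5η).
Substituting back η = x - t, σ = t: w(x,t) = u(x - t, t).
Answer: w(x, t) = -2exp(-50t)sin(5t - 5x)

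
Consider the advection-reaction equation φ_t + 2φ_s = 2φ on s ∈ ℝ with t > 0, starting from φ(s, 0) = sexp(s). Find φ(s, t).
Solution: Substitute φ = exp(s)u.
Then φ_s = exp(s)(u_s + u), φ_t = exp(s)u_t; substituting and dividing by exp(s), the lower-order terms cancel: u_t + 2u_s = 0 (standard advection equation).
Data for u: u(s,0) = exp(-s)φ(s,0) = s.
By characteristics (ds/dt = 2), u(s,t) = f(s - 2t) with f = u(·, 0).
So u(s,t) = s - 2t, and φ(s,t) = exp(s)u(s,t).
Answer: φ(s, t) = sexp(s) - 2texp(s)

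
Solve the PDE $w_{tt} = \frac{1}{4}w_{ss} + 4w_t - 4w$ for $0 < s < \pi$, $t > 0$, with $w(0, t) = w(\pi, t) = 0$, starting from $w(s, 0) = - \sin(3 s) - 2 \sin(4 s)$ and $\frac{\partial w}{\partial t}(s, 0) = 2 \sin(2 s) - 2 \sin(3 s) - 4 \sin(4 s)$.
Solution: Substitute $w = e^{2t}u$, i.e. $u = e^{-2t}w$.
By the product rule, $w_t = e^{2t}(u_t + 2u)$, $w_{tt} = e^{2t}(u_{tt} + 4u_t + 4u)$, $w_{ss} = e^{2t}u_{ss}$.
Substituting into the PDE and dividing by $e^{2t}$: $u_{tt} + 4u_t + 4u = \frac{1}{4}u_{ss} + 4(u_t + 2u) - 4u$.
The lower-order terms cancel, leaving the standard wave equation $u_{tt} = \frac{1}{4}u_{ss}$.
Initial data for $u$: $u(s,0) = w(s,0) = - \sin(3 s) - 2 \sin(4 s)$; $u_t(s,0) = w_t(s,0) - 2w(s,0) = 2 \sin(2 s)$. The boundary conditions carry over: $u(0,t) = u(\pi,t) = 0$.
Solve for $u$:
  Using separation of variables $u = X(s)T(t)$:
  Eigenfunctions: $\sin(ns)$, $n = 1, 2, 3, \ldots$
  General solution: $u(s, t) = \sum [A_n \cos(n t/2) + B_n \sin(n t/2)] \sin(ns)$
  From $u(s,0) = - \sin(3 s) - 2 \sin(4 s)$: $A_3=-1, A_4=-2$. From $u_t(s,0) = 2 \sin(2 s)$, using $u_t(s,0) = \sum \omega_n B_n \sin(ns)$ with $\omega_n = n/2$: $B_2 = 2/1 = 2$.
Hence $u(s,t) = 2 \sin(2 s) \sin(t) - \sin(3 s) \cos(3 t/2) - 2 \sin(4 s) \cos(2 t)$.
Transform back: $w(s,t) = e^{2t}u(s,t)$.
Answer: $w(s, t) = 2 e^{2 t} \sin(2 s) \sin(t) -  e^{2 t} \sin(3 s) \cos(3 t/2) - 2 e^{2 t} \sin(4 s) \cos(2 t)$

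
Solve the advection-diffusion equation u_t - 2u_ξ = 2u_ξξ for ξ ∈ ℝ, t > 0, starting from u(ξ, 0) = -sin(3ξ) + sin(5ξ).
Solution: Change to a moving frame: let η = ξ + 2t, σ = t and write u(ξ,t) = w(η,σ).
By the chain rule u_t = w_σ + 2w_η, u_ξ = w_η, u_ξξ = w_ηη.
Then u_t - 2u_ξ = w_σ: the advection term cancels and the PDE becomes the heat equation w_σ = 2w_ηη on η ∈ ℝ.
Initial data: w(η,0) = u(η,0) = -sin(3η) + sin(5η).
On η ∈ ℝ each mode satisfies (sin(nη))″ = -n² sin(nη), so exp(-2n²σ) sin(nη) solves the heat equation; by superposition w(η,σ) = Σ c_n exp(-2n²σ) sin(nη).
Reading off the coefficients: c_3=-1, c_5=1, so w(η,σ) = -exp(-18σ)sin(3η) + exp(-50σ)sin(5η).
Substituting back η = ξ + 2t, σ = t: u(ξ,t) = w(ξ + 2t, t).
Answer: u(ξ, t) = -exp(-18t)sin(6t + 3ξ) + exp(-50t)sin(10t + 5ξ)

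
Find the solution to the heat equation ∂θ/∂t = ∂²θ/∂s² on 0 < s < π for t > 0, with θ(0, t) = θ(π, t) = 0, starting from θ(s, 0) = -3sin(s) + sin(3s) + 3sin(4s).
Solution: Using separation of variables θ = X(s)G(t):
Eigenfunctions: sin(ns), n = 1, 2, 3, ...
General solution: θ(s, t) = Σ c_n sin(ns) exp(-n² t)
Matching θ(s,0) = -3sin(s) + sin(3s) + 3sin(4s) term by term: c_1=-3, c_3=1, c_4=3.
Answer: θ(s, t) = -3exp(-t)sin(s) + exp(-9t)sin(3s) + 3exp(-16t)sin(4s)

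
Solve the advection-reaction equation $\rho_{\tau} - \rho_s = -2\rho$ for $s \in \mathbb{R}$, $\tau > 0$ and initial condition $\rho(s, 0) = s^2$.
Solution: Substitute $\rho = e^{-2\tau}u$, i.e. $u = e^{2\tau}\rho$.
By the product rule, $\rho_{\tau} = e^{-2\tau}(u_{\tau} - 2u)$, $\rho_s = e^{-2\tau}u_s$.
Substituting into the PDE and dividing by $e^{-2\tau}$: $u_{\tau} - 2u - u_s = -2u$.
The lower-order terms cancel, leaving the standard advection equation $u_{\tau} - u_s = 0$.
Initial data for $u$: $u(s,0) = \rho(s,0) = s^2$.
Solve for $u$:
  By method of characteristics (waves move left with speed 1):
  Along characteristics $s + \tau =$ const, $u$ is constant, so $u(s,\tau) = f(s + \tau)$ with $f = u( \cdot , 0)$.
Hence $u(s,\tau) = s^2 + 2 s \tau + \tau^2$.
Transform back: $\rho(s,\tau) = e^{-2\tau}u(s,\tau)$.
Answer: $\rho(s, \tau) = \tau^2 e^{-2 \tau} + 2 \tau s e^{-2 \tau} + s^2 e^{-2 \tau}$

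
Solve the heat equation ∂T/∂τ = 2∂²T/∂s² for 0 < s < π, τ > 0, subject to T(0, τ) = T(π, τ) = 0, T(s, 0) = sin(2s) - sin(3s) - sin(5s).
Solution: Separating variables: T = Σ c_n exp(-2n²τ) sin(ns). From T(s,0) = sin(2s) - sin(3s) - sin(5s): c_2=1, c_3=-1, c_5=-1.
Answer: T(s, τ) = exp(-8τ)sin(2s) - exp(-18τ)sin(3s) - exp(-50τ)sin(5s)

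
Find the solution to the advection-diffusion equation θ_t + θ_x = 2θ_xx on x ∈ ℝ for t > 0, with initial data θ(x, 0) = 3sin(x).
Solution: Change to a moving frame: let η = x - t, σ = t and write θ(x,t) = u(η,σ).
By the chain rule θ_t = u_σ - u_η, θ_x = u_η, θ_xx = u_ηη.
Then θ_t + θ_x = u_σ: the advection term cancels and the PDE becomes the heat equation u_σ = 2u_ηη on η ∈ ℝ.
Initial data: u(η,0) = θ(η,0) = 3sin(η).
On η ∈ ℝ each mode satisfies (sin(nη))″ = -n² sin(nη), so exp(-2n²σ) sin(nη) solves the heat equation; by superposition u(η,σ) = Σ c_n exp(-2n²σ) sin(nη).
Reading off the coefficients: c_1=3, so u(η,σ) = 3exp(-2σ)sin(η).
Substituting back η = x - t, σ = t: θ(x,t) = u(x - t, t).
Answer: θ(x, t) = -3exp(-2t)sin(t - x)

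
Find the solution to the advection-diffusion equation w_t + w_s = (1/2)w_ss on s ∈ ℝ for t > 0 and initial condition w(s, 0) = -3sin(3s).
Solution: Change to a moving frame: let η = s - t, σ = t and write w(s,t) = u(η,σ).
By the chain rule w_t = u_σ - u_η, w_s = u_η, w_ss = u_ηη.
Then w_t + w_s = u_σ: the advection term cancels and the PDE becomes the heat equation u_σ = (1/2)u_ηη on η ∈ ℝ.
Initial data: u(η,0) = w(η,0) = -3sin(3η).
On η ∈ ℝ each mode satisfies (sin(nη))″ = -n² sin(nη), so exp(-n²σ/2) sin(nη) solves the heat equation; by superposition u(η,σ) = Σ c_n exp(-n²σ/2) sin(nη).
Reading off the coefficients: c_3=-3, so u(η,σ) = -3exp(-9σ/2)sin(3η).
Substituting back η = s - t, σ = t: w(s,t) = u(s - t, t).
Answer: w(s, t) = -3exp(-9t/2)sin(3s - 3t)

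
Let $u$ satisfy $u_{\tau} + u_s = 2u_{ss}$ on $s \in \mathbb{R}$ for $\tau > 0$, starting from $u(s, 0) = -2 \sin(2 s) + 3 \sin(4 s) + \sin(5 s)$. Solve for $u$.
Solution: Change to a moving frame: let $\eta = s - \tau$, $\sigma = \tau$ and write $u(s,\tau) = w(\eta,\sigma)$.
By the chain rule $u_{\tau} = w_{\sigma} - w_{\eta}$, $u_s = w_{\eta}$, $u_{ss} = w_{\eta\eta}$.
Then $u_{\tau} + u_s = w_{\sigma}$: the advection term cancels and the PDE becomes the heat equation $w_{\sigma} = 2w_{\eta\eta}$ on $\eta \in \mathbb{R}$.
Initial data: $w(\eta,0) = u(\eta,0) = -2 \sin(2 \eta) + 3 \sin(4 \eta) + \sin(5 \eta)$.
On $\eta \in \mathbb{R}$ each mode satisfies $(\sin(n\eta))'' = -n^2 \sin(n\eta)$, so $e^{-2n^2\sigma} \sin(n\eta)$ solves the heat equation; by superposition $w(\eta,\sigma) = \sum c_n e^{-2n^2\sigma} \sin(n\eta)$.
Reading off the coefficients: $c_2=-2, c_4=3, c_5=1$, so $w(\eta,\sigma) = -2 e^{-8 \sigma} \sin(2 \eta) + 3 e^{-32 \sigma} \sin(4 \eta) + e^{-50 \sigma} \sin(5 \eta)$.
Substituting back $\eta = s - \tau$, $\sigma = \tau$: $u(s,\tau) = w(s - \tau, \tau)$.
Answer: $u(s, \tau) = 2 e^{-8 \tau} \sin(2 \tau - 2 s) - 3 e^{-32 \tau} \sin(4 \tau - 4 s) -  e^{-50 \tau} \sin(5 \tau - 5 s)$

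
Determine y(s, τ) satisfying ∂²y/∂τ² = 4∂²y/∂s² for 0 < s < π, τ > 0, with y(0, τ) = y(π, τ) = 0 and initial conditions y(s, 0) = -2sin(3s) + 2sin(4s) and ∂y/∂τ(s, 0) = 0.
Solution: Using separation of variables y = X(s)T(τ):
Eigenfunctions: sin(ns), n = 1, 2, 3, ...
General solution: y(s, τ) = Σ [A_n cos(2n τ) + B_n sin(2n τ)] sin(ns)
From y(s,0) = -2sin(3s) + 2sin(4s): A_3=-2, A_4=2. From y_τ(s,0) = 0: all B_n = 0.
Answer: y(s, τ) = -2sin(3s)cos(6τ) + 2sin(4s)cos(8τ)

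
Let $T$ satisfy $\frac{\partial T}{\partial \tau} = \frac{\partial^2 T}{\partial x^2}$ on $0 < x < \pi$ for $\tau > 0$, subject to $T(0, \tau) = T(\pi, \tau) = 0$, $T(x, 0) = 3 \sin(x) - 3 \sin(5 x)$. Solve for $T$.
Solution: Separating variables: $T = \sum c_n e^{-n^2\tau} \sin(nx)$. From $T(x,0) = 3 \sin(x) - 3 \sin(5 x)$: $c_1=3, c_5=-3$.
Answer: $T(x, \tau) = 3 e^{-\tau} \sin(x) - 3 e^{-25 \tau} \sin(5 x)$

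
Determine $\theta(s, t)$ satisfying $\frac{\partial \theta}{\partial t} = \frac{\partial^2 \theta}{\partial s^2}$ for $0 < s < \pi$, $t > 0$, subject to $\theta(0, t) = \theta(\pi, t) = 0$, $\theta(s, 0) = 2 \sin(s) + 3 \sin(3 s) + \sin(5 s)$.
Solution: Using separation of variables $\theta = X(s)G(t)$:
Eigenfunctions: $\sin(ns)$, $n = 1, 2, 3, \ldots$
General solution: $\theta(s, t) = \sum c_n \sin(ns) e^{-n^2 t}$
Matching $\theta(s,0) = 2 \sin(s) + 3 \sin(3 s) + \sin(5 s)$ term by term: $c_1=2, c_3=3, c_5=1$.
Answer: $\theta(s, t) = 2 e^{-t} \sin(s) + 3 e^{-9 t} \sin(3 s) + e^{-25 t} \sin(5 s)$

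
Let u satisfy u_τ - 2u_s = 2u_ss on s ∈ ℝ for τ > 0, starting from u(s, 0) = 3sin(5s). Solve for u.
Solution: Moving frame: η = s + 2τ, σ = τ, u = w(η,σ), so u_τ = w_σ + 2w_η and u_ss = w_ηη.
Hence u_τ - 2u_s = w_σ and the PDE becomes the heat equation w_σ = 2w_ηη on η ∈ ℝ.
Initial data: w(η,0) = u(η,0) = 3sin(5η). Each mode sin(nη) decays as exp(-2n²σ) on ℝ, so w(η,σ) = Σ c_n exp(-2n²σ) sin(nη) with c_5=3: w(η,σ) = 3exp(-50σ)sin(5η).
Substituting back: u(s,τ) = w(s + 2τ, τ).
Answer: u(s, τ) = 3exp(-50τ)sin(5s + 10τ)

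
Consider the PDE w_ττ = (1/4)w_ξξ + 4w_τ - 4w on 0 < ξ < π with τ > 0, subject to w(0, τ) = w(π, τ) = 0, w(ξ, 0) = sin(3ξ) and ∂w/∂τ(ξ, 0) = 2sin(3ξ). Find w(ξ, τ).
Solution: Substitute w = exp(2τ)u.
Then w_τ = exp(2τ)(u_τ + 2u), w_ττ = exp(2τ)(u_ττ + 4u_τ + 4u), w_ξξ = exp(2τ)u_ξξ; substituting and dividing by exp(2τ), the lower-order terms cancel: u_ττ = (1/4)u_ξξ (standard wave equation).
Data for u: u(ξ,0) = w(ξ,0) = sin(3ξ); u_τ(ξ,0) = w_τ(ξ,0) - 2w(ξ,0) = 0. The boundary conditions carry over: u(0,τ) = u(π,τ) = 0.
Separating variables: u = Σ [A_n cos(ω_n τ) + B_n sin(ω_n τ)] sin(nξ), ω_n = n/2. From ICs: A_3=1.
So u(ξ,τ) = sin(3ξ)cos(3τ/2), and w(ξ,τ) = exp(2τ)u(ξ,τ).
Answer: w(ξ, τ) = exp(2τ)sin(3ξ)cos(3τ/2)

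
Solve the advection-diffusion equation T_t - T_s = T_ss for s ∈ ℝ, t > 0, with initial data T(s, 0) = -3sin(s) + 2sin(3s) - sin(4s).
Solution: Moving frame: η = s + t, σ = t, T = u(η,σ), so T_t = u_σ + u_η and T_ss = u_ηη.
Hence T_t - T_s = u_σ and the PDE becomes the heat equation u_σ = u_ηη on η ∈ ℝ.
Initial data: u(η,0) = T(η,0) = -3sin(η) + 2sin(3η) - sin(4η). Each mode sin(nη) decays as exp(-n²σ) on ℝ, so u(η,σ) = Σ c_n exp(-n²σ) sin(nη) with c_1=-3, c_3=2, c_4=-1: u(η,σ) = -3exp(-σ)sin(η) + 2exp(-9σ)sin(3η) - exp(-16σ)sin(4η).
Substituting back: T(s,t) = u(s + t, t).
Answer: T(s, t) = -3exp(-t)sin(s + t) + 2exp(-9t)sin(3s + 3t) - exp(-16t)sin(4s + 4t)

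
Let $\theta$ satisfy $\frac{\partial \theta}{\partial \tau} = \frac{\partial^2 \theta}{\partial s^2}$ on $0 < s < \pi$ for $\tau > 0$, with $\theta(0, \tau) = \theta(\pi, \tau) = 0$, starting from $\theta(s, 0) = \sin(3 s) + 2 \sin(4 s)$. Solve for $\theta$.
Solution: Separating variables: $\theta = \sum c_n e^{-n^2\tau} \sin(ns)$. From $\theta(s,0) = \sin(3 s) + 2 \sin(4 s)$: $c_3=1, c_4=2$.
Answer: $\theta(s, \tau) = e^{-9 \tau} \sin(3 s) + 2 e^{-16 \tau} \sin(4 s)$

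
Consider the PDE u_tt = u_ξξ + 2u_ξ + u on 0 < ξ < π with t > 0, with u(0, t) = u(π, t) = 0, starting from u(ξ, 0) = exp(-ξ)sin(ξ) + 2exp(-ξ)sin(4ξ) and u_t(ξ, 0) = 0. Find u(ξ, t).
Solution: Substitute u = exp(-ξ)w, i.e. w = exp(ξ)u.
By the product rule, u_ξ = exp(-ξ)(w_ξ - w), u_ξξ = exp(-ξ)(w_ξξ - 2w_ξ + w), u_tt = exp(-ξ)w_tt.
Substituting into the PDE and dividing by exp(-ξ): w_tt = (w_ξξ - 2w_ξ + w) + 2(w_ξ - w) + w.
The lower-order terms cancel, leaving the standard wave equation w_tt = w_ξξ.
Initial data for w: w(ξ,0) = exp(ξ)u(ξ,0) = sin(ξ) + 2sin(4ξ); w_t(ξ,0) = exp(ξ)u_t(ξ,0) = 0. The boundary conditions carry over: w(0,t) = w(π,t) = 0.
Solve for w:
  Using separation of variables w = X(ξ)T(t):
  Eigenfunctions: sin(nξ), n = 1, 2, 3, ...
  General solution: w(ξ, t) = Σ [A_n cos(n t) + B_n sin(n t)] sin(nξ)
  From w(ξ,0) = sin(ξ) + 2sin(4ξ): A_1=1, A_4=2. From w_t(ξ,0) = 0: all B_n = 0.
Hence w(ξ,t) = sin(ξ)cos(t) + 2sin(4ξ)cos(4t).
Transform back: u(ξ,t) = exp(-ξ)w(ξ,t).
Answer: u(ξ, t) = exp(-ξ)sin(ξ)cos(t) + 2exp(-ξ)sin(4ξ)cos(4t)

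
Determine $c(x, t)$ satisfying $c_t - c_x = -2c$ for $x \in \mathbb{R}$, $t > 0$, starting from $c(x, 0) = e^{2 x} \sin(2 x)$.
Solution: Substitute $c = e^{2x}u$, i.e. $u = e^{-2x}c$.
By the product rule, $c_x = e^{2x}(u_x + 2u)$, $c_t = e^{2x}u_t$.
Substituting into the PDE and dividing by $e^{2x}$: $u_t - (u_x + 2u) = -2u$.
The lower-order terms cancel, leaving the standard advection equation $u_t - u_x = 0$.
Initial data for $u$: $u(x,0) = e^{-2x}c(x,0) = \sin(2 x)$.
Solve for $u$:
  By method of characteristics (waves move left with speed 1):
  Along characteristics $x + t =$ const, $u$ is constant, so $u(x,t) = f(x + t)$ with $f = u( \cdot , 0)$.
Hence $u(x,t) = \sin(2 t + 2 x)$.
Transform back: $c(x,t) = e^{2x}u(x,t)$.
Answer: $c(x, t) = e^{2 x} \sin(2 t + 2 x)$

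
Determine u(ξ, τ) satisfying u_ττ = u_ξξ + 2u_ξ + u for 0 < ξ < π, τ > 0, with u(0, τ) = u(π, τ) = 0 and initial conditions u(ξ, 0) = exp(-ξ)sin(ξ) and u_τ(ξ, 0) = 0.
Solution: Substitute u = exp(-ξ)w, i.e. w = exp(ξ)u.
By the product rule, u_ξ = exp(-ξ)(w_ξ - w), u_ξξ = exp(-ξ)(w_ξξ - 2w_ξ + w), u_ττ = exp(-ξ)w_ττ.
Substituting into the PDE and dividing by exp(-ξ): w_ττ = (w_ξξ - 2w_ξ + w) + 2(w_ξ - w) + w.
The lower-order terms cancel, leaving the standard wave equation w_ττ = w_ξξ.
Initial data for w: w(ξ,0) = exp(ξ)u(ξ,0) = sin(ξ); w_τ(ξ,0) = exp(ξ)u_τ(ξ,0) = 0. The boundary conditions carry over: w(0,τ) = w(π,τ) = 0.
Solve for w:
  Using separation of variables w = X(ξ)T(τ):
  Eigenfunctions: sin(nξ), n = 1, 2, 3, ...
  General solution: w(ξ, τ) = Σ [A_n cos(n τ) + B_n sin(n τ)] sin(nξ)
  From w(ξ,0) = sin(ξ): A_1=1. From w_τ(ξ,0) = 0: all B_n = 0.
Hence w(ξ,τ) = sin(ξ)cos(τ).
Transform back: u(ξ,τ) = exp(-ξ)w(ξ,τ).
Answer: u(ξ, τ) = exp(-ξ)sin(ξ)cos(τ)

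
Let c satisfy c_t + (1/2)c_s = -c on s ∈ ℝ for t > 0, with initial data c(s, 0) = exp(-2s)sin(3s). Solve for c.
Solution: Substitute c = exp(-2s)u.
Then c_s = exp(-2s)(u_s - 2u), c_t = exp(-2s)u_t; substituting and dividing by exp(-2s), the lower-order terms cancel: u_t + (1/2)u_s = 0 (standard advection equation).
Data for u: u(s,0) = exp(2s)c(s,0) = sin(3s).
By characteristics (ds/dt = 1/2), u(s,t) = f(s - (1/2)t) with f = u(·, 0).
So u(s,t) = sin(3s - 3t/2), and c(s,t) = exp(-2s)u(s,t).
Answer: c(s, t) = exp(-2s)sin(3s - 3t/2)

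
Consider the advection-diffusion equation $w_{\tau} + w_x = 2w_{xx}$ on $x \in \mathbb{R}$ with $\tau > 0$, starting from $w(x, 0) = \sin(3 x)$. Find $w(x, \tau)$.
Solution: Moving frame: $\eta = x - \tau$, $\sigma = \tau$, $w = u(\eta,\sigma)$, so $w_{\tau} = u_{\sigma} - u_{\eta}$ and $w_{xx} = u_{\eta\eta}$.
Hence $w_{\tau} + w_x = u_{\sigma}$ and the PDE becomes the heat equation $u_{\sigma} = 2u_{\eta\eta}$ on $\eta \in \mathbb{R}$.
Initial data: $u(\eta,0) = w(\eta,0) = \sin(3 \eta)$. Each mode $\sin(n\eta)$ decays as $e^{-2n^2\sigma}$ on $\mathbb{R}$, so $u(\eta,\sigma) = \sum c_n e^{-2n^2\sigma} \sin(n\eta)$ with $c_3=1$: $u(\eta,\sigma) = e^{-18 \sigma} \sin(3 \eta)$.
Substituting back: $w(x,\tau) = u(x - \tau, \tau)$.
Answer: $w(x, \tau) = - e^{-18 \tau} \sin(3 \tau - 3 x)$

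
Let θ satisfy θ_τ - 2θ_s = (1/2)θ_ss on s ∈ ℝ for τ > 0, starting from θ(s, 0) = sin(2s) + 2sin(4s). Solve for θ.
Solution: Moving frame: η = s + 2τ, σ = τ, θ = u(η,σ), so θ_τ = u_σ + 2u_η and θ_ss = u_ηη.
Hence θ_τ - 2θ_s = u_σ and the PDE becomes the heat equation u_σ = (1/2)u_ηη on η ∈ ℝ.
Initial data: u(η,0) = θ(η,0) = sin(2η) + 2sin(4η). Each mode sin(nη) decays as exp(-n²σ/2) on ℝ, so u(η,σ) = Σ c_n exp(-n²σ/2) sin(nη) with c_2=1, c_4=2: u(η,σ) = exp(-2σ)sin(2η) + 2exp(-8σ)sin(4η).
Substituting back: θ(s,τ) = u(s + 2τ, τ).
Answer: θ(s, τ) = exp(-2τ)sin(2s + 4τ) + 2exp(-8τ)sin(4s + 8τ)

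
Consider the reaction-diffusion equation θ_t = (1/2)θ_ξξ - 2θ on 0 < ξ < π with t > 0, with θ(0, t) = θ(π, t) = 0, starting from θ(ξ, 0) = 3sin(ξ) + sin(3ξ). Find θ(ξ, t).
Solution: Substitute θ = exp(-2t)u.
Then θ_t = exp(-2t)(u_t - 2u), θ_ξξ = exp(-2t)u_ξξ; substituting and dividing by exp(-2t), the lower-order terms cancel: u_t = (1/2)u_ξξ (standard heat equation).
Data for u: u(ξ,0) = θ(ξ,0) = 3sin(ξ) + sin(3ξ). The boundary conditions carry over: u(0,t) = u(π,t) = 0.
Separating variables: u = Σ c_n exp(-n²t/2) sin(nξ). From u(ξ,0) = 3sin(ξ) + sin(3ξ): c_1=3, c_3=1.
So u(ξ,t) = 3exp(-t/2)sin(ξ) + exp(-9t/2)sin(3ξ), and θ(ξ,t) = exp(-2t)u(ξ,t).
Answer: θ(ξ, t) = 3exp(-5t/2)sin(ξ) + exp(-13t/2)sin(3ξ)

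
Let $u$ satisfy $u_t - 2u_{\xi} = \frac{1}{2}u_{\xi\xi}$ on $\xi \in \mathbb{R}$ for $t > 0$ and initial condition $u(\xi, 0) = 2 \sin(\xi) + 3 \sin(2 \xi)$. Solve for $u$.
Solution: Change to a moving frame: let $\eta = \xi + 2t$, $\sigma = t$ and write $u(\xi,t) = w(\eta,\sigma)$.
By the chain rule $u_t = w_{\sigma} + 2w_{\eta}$, $u_{\xi} = w_{\eta}$, $u_{\xi\xi} = w_{\eta\eta}$.
Then $u_t - 2u_{\xi} = w_{\sigma}$: the advection term cancels and the PDE becomes the heat equation $w_{\sigma} = \frac{1}{2}w_{\eta\eta}$ on $\eta \in \mathbb{R}$.
Initial data: $w(\eta,0) = u(\eta,0) = 2 \sin(\eta) + 3 \sin(2 \eta)$.
On $\eta \in \mathbb{R}$ each mode satisfies $(\sin(n\eta))'' = -n^2 \sin(n\eta)$, so $e^{-n^2\sigma/2} \sin(n\eta)$ solves the heat equation; by superposition $w(\eta,\sigma) = \sum c_n e^{-n^2\sigma/2} \sin(n\eta)$.
Reading off the coefficients: $c_1=2, c_2=3$, so $w(\eta,\sigma) = 3 e^{-2 \sigma} \sin(2 \eta) + 2 e^{-\sigma/2} \sin(\eta)$.
Substituting back $\eta = \xi + 2t$, $\sigma = t$: $u(\xi,t) = w(\xi + 2t, t)$.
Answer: $u(\xi, t) = 3 e^{-2 t} \sin(2 \xi + 4 t) + 2 e^{-t/2} \sin(\xi + 2 t)$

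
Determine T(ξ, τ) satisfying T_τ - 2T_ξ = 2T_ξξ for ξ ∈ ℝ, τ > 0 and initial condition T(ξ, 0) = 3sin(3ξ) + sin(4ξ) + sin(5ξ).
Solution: Change to a moving frame: let η = ξ + 2τ, σ = τ and write T(ξ,τ) = u(η,σ).
By the chain rule T_τ = u_σ + 2u_η, T_ξ = u_η, T_ξξ = u_ηη.
Then T_τ - 2T_ξ = u_σ: the advection term cancels and the PDE becomes the heat equation u_σ = 2u_ηη on η ∈ ℝ.
Initial data: u(η,0) = T(η,0) = 3sin(3η) + sin(4η) + sin(5η).
On η ∈ ℝ each mode satisfies (sin(nη))″ = -n² sin(nη), so exp(-2n²σ) sin(nη) solves the heat equation; by superposition u(η,σ) = Σ c_n exp(-2n²σ) sin(nη).
Reading off the coefficients: c_3=3, c_4=1, c_5=1, so u(η,σ) = 3exp(-18σ)sin(3η) + exp(-32σ)sin(4η) + exp(-50σ)sin(5η).
Substituting back η = ξ + 2τ, σ = τ: T(ξ,τ) = u(ξ + 2τ, τ).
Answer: T(ξ, τ) = 3exp(-18τ)sin(3ξ + 6τ) + exp(-32τ)sin(4ξ + 8τ) + exp(-50τ)sin(5ξ + 10τ)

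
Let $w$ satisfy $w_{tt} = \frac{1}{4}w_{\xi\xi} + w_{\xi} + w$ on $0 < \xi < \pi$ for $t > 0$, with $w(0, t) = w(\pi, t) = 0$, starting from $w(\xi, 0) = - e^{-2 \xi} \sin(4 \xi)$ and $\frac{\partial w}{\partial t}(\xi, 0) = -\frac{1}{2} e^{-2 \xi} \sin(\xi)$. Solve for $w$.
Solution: Substitute $w = e^{-2\xi}u$, i.e. $u = e^{2\xi}w$.
By the product rule, $w_{\xi} = e^{-2\xi}(u_{\xi} - 2u)$, $w_{\xi\xi} = e^{-2\xi}(u_{\xi\xi} - 4u_{\xi} + 4u)$, $w_{tt} = e^{-2\xi}u_{tt}$.
Substituting into the PDE and dividing by $e^{-2\xi}$: $u_{tt} = \frac{1}{4}(u_{\xi\xi} - 4u_{\xi} + 4u) + (u_{\xi} - 2u) + u$.
The lower-order terms cancel, leaving the standard wave equation $u_{tt} = \frac{1}{4}u_{\xi\xi}$.
Initial data for $u$: $u(\xi,0) = e^{2\xi}w(\xi,0) = - \sin(4 \xi)$; $u_t(\xi,0) = e^{2\xi}w_t(\xi,0) = -\frac{1}{2} \sin(\xi)$. The boundary conditions carry over: $u(0,t) = u(\pi,t) = 0$.
Solve for $u$:
  Using separation of variables $u = X(\xi)T(t)$:
  Eigenfunctions: $\sin(n\xi)$, $n = 1, 2, 3, \ldots$
  General solution: $u(\xi, t) = \sum [A_n \cos(n t/2) + B_n \sin(n t/2)] \sin(n\xi)$
  From $u(\xi,0) = - \sin(4 \xi)$: $A_4=-1$. From $u_t(\xi,0) = -\frac{1}{2} \sin(\xi)$, using $u_t(\xi,0) = \sum \omega_n B_n \sin(n\xi)$ with $\omega_n = n/2$: $B_1 = (-1/2)/(1/2) = -1$.
Hence $u(\xi,t) = - \sin(t/2) \sin(\xi) - \sin(4 \xi) \cos(2 t)$.
Transform back: $w(\xi,t) = e^{-2\xi}u(\xi,t)$.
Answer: $w(\xi, t) = - e^{-2 \xi} \sin(\xi) \sin(t/2) -  e^{-2 \xi} \sin(4 \xi) \cos(2 t)$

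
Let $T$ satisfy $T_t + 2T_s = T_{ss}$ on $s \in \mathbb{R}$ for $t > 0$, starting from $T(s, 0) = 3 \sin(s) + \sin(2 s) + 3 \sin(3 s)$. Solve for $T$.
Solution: Moving frame: $\eta = s - 2t$, $\sigma = t$, $T = u(\eta,\sigma)$, so $T_t = u_{\sigma} - 2u_{\eta}$ and $T_{ss} = u_{\eta\eta}$.
Hence $T_t + 2T_s = u_{\sigma}$ and the PDE becomes the heat equation $u_{\sigma} = u_{\eta\eta}$ on $\eta \in \mathbb{R}$.
Initial data: $u(\eta,0) = T(\eta,0) = 3 \sin(\eta) + \sin(2 \eta) + 3 \sin(3 \eta)$. Each mode $\sin(n\eta)$ decays as $e^{-n^2\sigma}$ on $\mathbb{R}$, so $u(\eta,\sigma) = \sum c_n e^{-n^2\sigma} \sin(n\eta)$ with $c_1=3, c_2=1, c_3=3$: $u(\eta,\sigma) = 3 e^{-\sigma} \sin(\eta) + e^{-4 \sigma} \sin(2 \eta) + 3 e^{-9 \sigma} \sin(3 \eta)$.
Substituting back: $T(s,t) = u(s - 2t, t)$.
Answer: $T(s, t) = 3 e^{-t} \sin(s - 2 t) + e^{-4 t} \sin(2 s - 4 t) + 3 e^{-9 t} \sin(3 s - 6 t)$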